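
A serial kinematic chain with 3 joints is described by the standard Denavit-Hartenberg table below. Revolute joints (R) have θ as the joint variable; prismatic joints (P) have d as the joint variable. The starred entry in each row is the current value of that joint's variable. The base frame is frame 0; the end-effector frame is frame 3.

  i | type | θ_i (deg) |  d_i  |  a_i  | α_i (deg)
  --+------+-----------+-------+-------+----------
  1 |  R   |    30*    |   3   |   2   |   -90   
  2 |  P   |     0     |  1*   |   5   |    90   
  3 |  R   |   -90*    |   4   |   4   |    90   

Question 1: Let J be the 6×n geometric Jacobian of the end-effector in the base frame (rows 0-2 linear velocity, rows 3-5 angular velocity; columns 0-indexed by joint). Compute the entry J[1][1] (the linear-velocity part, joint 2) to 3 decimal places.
0.866

prismatic axis z_1 = (-0.5000,0.8660,0.0000)
J_v[:, 1] = z_1; J_ω[:, 1] = (0,0,0)
entry J[1][1] = 0.8660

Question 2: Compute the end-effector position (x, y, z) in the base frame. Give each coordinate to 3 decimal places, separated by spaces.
7.562 0.902 7.000

after link 1: o_1 = (1.7321, 1.0000, 3.0000)
after link 2: o_2 = (5.5622, 4.3660, 3.0000)
after link 3: o_3 = (7.5622, 0.9019, 7.0000)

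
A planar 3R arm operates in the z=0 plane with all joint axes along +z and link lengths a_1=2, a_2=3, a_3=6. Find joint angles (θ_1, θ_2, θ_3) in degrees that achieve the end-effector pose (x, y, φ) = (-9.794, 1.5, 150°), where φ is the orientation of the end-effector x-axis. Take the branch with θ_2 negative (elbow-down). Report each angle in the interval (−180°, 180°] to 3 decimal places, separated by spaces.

-143.852 -30.020 -36.128

wrist centre = target − a_3·(cos φ, sin φ) = (-4.5978, -1.5000)
cos θ_2 = (23.3902−2²−3²)/(2·2·3) = 0.8659; θ_2 = -30.0201° (elbow-down)
β = atan2(-1.5000,-4.5978) = -161.9316°; ψ = atan2(-1.5009,4.5976) = -18.0797°
θ_1 = β − ψ = -143.8519°
θ_3 = φ − θ_1 − θ_2 = -36.1280° (wrapped to (-180°,180°])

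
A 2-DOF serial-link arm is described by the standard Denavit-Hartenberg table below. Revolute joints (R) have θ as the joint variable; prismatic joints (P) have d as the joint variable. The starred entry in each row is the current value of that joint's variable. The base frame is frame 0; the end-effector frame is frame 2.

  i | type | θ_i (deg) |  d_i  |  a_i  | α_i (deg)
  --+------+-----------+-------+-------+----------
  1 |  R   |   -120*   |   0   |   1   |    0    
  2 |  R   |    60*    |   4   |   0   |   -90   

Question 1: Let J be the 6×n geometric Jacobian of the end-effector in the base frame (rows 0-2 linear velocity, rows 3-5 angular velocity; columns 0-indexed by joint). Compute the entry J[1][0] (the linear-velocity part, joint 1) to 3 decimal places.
axis z_0 = ẑ; lever o_n−o_0 = (-0.5000,-0.8660,4.0000)
cross product → J_v[:, 0] = (0.8660,-0.5000,0.0000)
J_ω[:, 0] = z_0
entry J[1][0] = -0.5000

-0.500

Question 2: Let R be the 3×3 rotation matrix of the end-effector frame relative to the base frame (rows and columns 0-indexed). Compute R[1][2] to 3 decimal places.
End-effector z-axis (col 2 of R) = (0.8660,0.5000,0.0000)
R[1][2] = 0.5000

0.500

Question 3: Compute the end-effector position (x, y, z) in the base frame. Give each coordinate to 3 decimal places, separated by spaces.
-0.500 -0.866 4.000

after link 1: o_1 = (-0.5000, -0.8660, 0.0000)
after link 2: o_2 = (-0.5000, -0.8660, 4.0000)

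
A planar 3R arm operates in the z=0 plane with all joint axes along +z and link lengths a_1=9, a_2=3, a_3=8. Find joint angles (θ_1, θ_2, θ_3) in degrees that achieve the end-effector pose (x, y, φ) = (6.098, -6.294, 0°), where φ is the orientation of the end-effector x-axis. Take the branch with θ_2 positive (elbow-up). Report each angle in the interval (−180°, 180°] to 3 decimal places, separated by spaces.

-119.999 150.005 -30.006

wrist centre = target − a_3·(cos φ, sin φ) = (-1.9020, -6.2940)
cos θ_2 = (43.2320−9²−3²)/(2·9·3) = -0.8661; θ_2 = 150.0055° (elbow-up)
β = atan2(-6.2940,-1.9020) = -106.8144°; ψ = atan2(1.4998,6.4018) = 13.1850°
θ_1 = β − ψ = -119.9994°
θ_3 = φ − θ_1 − θ_2 = -30.0061° (wrapped to (-180°,180°])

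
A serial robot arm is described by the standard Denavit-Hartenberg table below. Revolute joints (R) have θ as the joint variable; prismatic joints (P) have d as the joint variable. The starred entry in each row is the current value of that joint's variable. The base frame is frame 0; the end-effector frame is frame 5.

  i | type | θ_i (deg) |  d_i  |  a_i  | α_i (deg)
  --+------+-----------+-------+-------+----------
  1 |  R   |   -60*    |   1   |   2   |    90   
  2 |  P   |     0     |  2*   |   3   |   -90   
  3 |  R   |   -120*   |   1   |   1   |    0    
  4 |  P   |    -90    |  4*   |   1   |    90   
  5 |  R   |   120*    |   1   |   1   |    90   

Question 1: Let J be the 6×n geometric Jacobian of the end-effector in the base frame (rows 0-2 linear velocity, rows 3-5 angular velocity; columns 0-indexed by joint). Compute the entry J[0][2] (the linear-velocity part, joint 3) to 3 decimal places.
axis z_2 = (0.0000,0.0000,1.0000); lever o_n−o_2 = (-0.0000,0.5000,5.8660)
cross product → J_v[:, 2] = (-0.5000,-0.0000,0.0000)
J_ω[:, 2] = z_2
entry J[0][2] = -0.5000

-0.500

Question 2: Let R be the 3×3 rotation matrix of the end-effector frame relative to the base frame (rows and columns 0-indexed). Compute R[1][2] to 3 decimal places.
0.866

End-effector z-axis (col 2 of R) = (-0.0000,0.8660,0.5000)
R[1][2] = 0.8660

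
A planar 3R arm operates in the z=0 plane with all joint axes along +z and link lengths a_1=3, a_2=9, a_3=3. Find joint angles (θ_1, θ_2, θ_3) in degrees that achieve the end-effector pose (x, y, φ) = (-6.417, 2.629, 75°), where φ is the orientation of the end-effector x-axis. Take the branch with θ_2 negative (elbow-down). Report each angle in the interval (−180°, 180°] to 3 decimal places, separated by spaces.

-60.003 -134.997 -90.000

wrist centre = target − a_3·(cos φ, sin φ) = (-7.1935, -0.2688)
cos θ_2 = (51.8181−3²−9²)/(2·3·9) = -0.7071; θ_2 = -134.9972° (elbow-down)
β = atan2(-0.2688,-7.1935) = -177.8602°; ψ = atan2(-6.3643,-3.3637) = -117.8574°
θ_1 = β − ψ = -60.0027°
θ_3 = φ − θ_1 − θ_2 = -90.0000° (wrapped to (-180°,180°])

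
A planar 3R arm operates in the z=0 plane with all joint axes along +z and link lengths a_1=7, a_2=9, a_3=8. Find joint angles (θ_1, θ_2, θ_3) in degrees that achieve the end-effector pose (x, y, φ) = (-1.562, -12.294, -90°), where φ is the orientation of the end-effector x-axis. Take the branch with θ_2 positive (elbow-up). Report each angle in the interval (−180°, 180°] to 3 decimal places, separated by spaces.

149.998 150.002 -30.001

wrist centre = target − a_3·(cos φ, sin φ) = (-1.5620, -4.2940)
cos θ_2 = (20.8783−7²−9²)/(2·7·9) = -0.8660; θ_2 = 150.0023° (elbow-up)
β = atan2(-4.2940,-1.5620) = -109.9895°; ψ = atan2(4.4997,-0.7944) = 100.0123°
θ_1 = β − ψ = -210.0018°
θ_3 = φ − θ_1 − θ_2 = -30.0005° (wrapped to (-180°,180°])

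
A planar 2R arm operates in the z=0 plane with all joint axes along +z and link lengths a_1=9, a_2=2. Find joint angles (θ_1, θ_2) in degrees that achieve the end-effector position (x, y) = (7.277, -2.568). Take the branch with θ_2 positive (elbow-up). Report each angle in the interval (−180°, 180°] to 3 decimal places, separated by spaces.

-30.000 134.988

cos θ_2 = (59.5494−9²−2²)/(2·9·2) = -0.7070; θ_2 = 134.9883° (elbow-up)
β = atan2(-2.5680,7.2770) = -19.4376°; ψ = atan2(1.4145,7.5861) = 10.5621°
θ_1 = β − ψ = -29.9997°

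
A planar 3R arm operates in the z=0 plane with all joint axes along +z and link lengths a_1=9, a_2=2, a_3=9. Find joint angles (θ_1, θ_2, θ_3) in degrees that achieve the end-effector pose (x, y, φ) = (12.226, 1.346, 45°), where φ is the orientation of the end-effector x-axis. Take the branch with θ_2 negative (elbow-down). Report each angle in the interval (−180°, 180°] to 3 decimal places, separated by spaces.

wrist centre = target − a_3·(cos φ, sin φ) = (5.8620, -5.0180)
cos θ_2 = (59.5434−9²−2²)/(2·9·2) = -0.7071; θ_2 = -135.0016° (elbow-down)
β = atan2(-5.0180,5.8620) = -40.5638°; ψ = atan2(-1.4142,7.5857) = -10.5601°
θ_1 = β − ψ = -30.0037°
θ_3 = φ − θ_1 − θ_2 = -149.9947° (wrapped to (-180°,180°])

-30.004 -135.002 -149.995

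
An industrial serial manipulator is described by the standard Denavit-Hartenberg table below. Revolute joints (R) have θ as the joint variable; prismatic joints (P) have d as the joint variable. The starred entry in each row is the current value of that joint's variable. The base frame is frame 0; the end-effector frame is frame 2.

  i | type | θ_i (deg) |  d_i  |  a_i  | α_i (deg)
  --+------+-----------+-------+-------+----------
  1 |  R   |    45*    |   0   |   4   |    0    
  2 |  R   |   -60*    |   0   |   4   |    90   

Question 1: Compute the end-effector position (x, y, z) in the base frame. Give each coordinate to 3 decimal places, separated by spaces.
6.692 1.793 0.000

after link 1: o_1 = (2.8284, 2.8284, 0.0000)
after link 2: o_2 = (6.6921, 1.7932, 0.0000)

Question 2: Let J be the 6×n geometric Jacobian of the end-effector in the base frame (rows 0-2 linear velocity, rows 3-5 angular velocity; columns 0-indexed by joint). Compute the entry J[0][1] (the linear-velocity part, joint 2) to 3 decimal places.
1.035

axis z_1 = (0.0000,0.0000,1.0000); lever o_n−o_1 = (3.8637,-1.0353,0.0000)
cross product → J_v[:, 1] = (1.0353,3.8637,-0.0000)
J_ω[:, 1] = z_1
entry J[0][1] = 1.0353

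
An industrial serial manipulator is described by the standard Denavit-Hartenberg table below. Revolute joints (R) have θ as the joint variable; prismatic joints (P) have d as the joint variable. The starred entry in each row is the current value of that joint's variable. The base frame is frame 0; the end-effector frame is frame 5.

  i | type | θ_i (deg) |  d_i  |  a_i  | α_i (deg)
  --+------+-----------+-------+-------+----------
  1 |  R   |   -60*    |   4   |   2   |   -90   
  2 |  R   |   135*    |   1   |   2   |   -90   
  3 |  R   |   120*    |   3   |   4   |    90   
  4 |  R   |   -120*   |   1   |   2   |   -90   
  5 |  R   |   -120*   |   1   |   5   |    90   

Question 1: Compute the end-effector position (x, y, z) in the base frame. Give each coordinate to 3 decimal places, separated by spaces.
after link 1: o_1 = (1.0000, -1.7321, 4.0000)
after link 2: o_2 = (1.1589, -0.0073, 2.5858)
after link 3: o_3 = (-2.1946, -1.1270, 6.1213)
after link 4: o_4 = (-1.7482, -1.1681, 3.9306)
after link 5: o_5 = (-6.7507, -0.4988, 3.2045)

-6.751 -0.499 3.205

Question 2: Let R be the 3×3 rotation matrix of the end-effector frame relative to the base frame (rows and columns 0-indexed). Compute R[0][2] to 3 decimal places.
-0.144

End-effector z-axis (col 2 of R) = (-0.1438,-0.0010,0.9896)
R[0][2] = -0.1438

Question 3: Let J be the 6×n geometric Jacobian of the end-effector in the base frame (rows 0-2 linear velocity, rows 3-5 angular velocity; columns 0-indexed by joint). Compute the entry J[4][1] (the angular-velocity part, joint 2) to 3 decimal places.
axis z_1 = (0.8660,0.5000,0.0000); lever o_n−o_1 = (-7.7507,1.2333,-0.7955)
cross product → J_v[:, 1] = (-0.3977,0.6889,4.9434)
J_ω[:, 1] = z_1
entry J[4][1] = 0.5000

0.500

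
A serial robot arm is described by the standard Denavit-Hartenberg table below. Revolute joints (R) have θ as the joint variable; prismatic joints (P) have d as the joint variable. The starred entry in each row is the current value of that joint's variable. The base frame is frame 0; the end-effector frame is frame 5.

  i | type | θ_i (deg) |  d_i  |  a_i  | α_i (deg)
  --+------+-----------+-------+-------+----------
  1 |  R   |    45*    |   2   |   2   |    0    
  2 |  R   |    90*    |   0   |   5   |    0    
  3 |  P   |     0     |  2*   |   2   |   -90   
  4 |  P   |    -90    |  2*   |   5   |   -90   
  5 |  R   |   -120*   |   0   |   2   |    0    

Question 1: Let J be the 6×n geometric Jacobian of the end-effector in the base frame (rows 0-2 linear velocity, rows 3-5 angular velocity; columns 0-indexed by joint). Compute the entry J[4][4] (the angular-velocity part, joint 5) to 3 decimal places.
0.707

axis z_4 = (-0.7071,0.7071,-0.0000); lever o_n−o_4 = (-1.2247,-1.2247,-1.0000)
cross product → J_v[:, 4] = (-0.7071,-0.7071,1.7321)
J_ω[:, 4] = z_4
entry J[4][4] = 0.7071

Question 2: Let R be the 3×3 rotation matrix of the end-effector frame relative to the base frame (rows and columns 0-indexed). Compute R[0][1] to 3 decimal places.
-0.354

End-effector y-axis (col 1 of R) = (-0.3536,-0.3536,0.8660)
R[0][1] = -0.3536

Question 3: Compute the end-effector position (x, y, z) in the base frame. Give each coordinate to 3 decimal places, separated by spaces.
after link 1: o_1 = (1.4142, 1.4142, 2.0000)
after link 2: o_2 = (-2.1213, 4.9497, 2.0000)
after link 3: o_3 = (-3.5355, 6.3640, 4.0000)
after link 4: o_4 = (-4.9497, 4.9497, 9.0000)
after link 5: o_5 = (-6.1745, 3.7250, 8.0000)

-6.174 3.725 8.000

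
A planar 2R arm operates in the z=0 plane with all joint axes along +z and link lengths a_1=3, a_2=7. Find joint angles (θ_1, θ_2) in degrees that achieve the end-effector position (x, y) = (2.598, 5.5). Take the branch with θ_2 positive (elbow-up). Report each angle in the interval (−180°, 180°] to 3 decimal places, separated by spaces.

-30.000 120.001

cos θ_2 = (36.9996−3²−7²)/(2·3·7) = -0.5000; θ_2 = 120.0006° (elbow-up)
β = atan2(5.5000,2.5980) = 64.7157°; ψ = atan2(6.0621,-0.5001) = 94.7157°
θ_1 = β − ψ = -30.0000°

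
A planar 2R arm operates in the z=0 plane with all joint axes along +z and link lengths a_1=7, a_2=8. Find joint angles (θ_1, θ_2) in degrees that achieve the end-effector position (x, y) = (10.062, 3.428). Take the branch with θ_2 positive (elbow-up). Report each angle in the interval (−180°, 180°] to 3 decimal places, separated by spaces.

cos θ_2 = (112.9950−7²−8²)/(2·7·8) = -0.0000; θ_2 = 90.0025° (elbow-up)
β = atan2(3.4280,10.0620) = 18.8133°; ψ = atan2(8.0000,6.9996) = 48.8155°
θ_1 = β − ψ = -30.0022°

-30.002 90.003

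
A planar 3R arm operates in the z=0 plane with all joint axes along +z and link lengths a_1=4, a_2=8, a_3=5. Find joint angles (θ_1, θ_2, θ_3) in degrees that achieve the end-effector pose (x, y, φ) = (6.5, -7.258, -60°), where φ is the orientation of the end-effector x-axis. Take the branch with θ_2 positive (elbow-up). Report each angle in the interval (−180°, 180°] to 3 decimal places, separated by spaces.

wrist centre = target − a_3·(cos φ, sin φ) = (4.0000, -2.9279)
cos θ_2 = (24.5724−4²−8²)/(2·4·8) = -0.8661; θ_2 = 150.0035° (elbow-up)
β = atan2(-2.9279,4.0000) = -36.2029°; ψ = atan2(3.9996,-2.9284) = 126.2111°
θ_1 = β − ψ = -162.4141°
θ_3 = φ − θ_1 − θ_2 = -47.5894° (wrapped to (-180°,180°])

-162.414 150.003 -47.589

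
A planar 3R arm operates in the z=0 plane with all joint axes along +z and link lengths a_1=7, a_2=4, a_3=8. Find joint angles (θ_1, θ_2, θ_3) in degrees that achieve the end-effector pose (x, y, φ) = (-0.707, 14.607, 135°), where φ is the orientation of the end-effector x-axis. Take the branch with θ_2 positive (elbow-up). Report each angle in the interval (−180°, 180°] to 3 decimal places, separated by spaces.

45.005 44.988 45.007

wrist centre = target − a_3·(cos φ, sin φ) = (4.9499, 8.9501)
cos θ_2 = (104.6062−7²−4²)/(2·7·4) = 0.7073; θ_2 = 44.9882° (elbow-up)
β = atan2(8.9501,4.9499) = 61.0553°; ψ = atan2(2.8278,9.8290) = 16.0507°
θ_1 = β − ψ = 45.0046°
θ_3 = φ − θ_1 − θ_2 = 45.0072° (wrapped to (-180°,180°])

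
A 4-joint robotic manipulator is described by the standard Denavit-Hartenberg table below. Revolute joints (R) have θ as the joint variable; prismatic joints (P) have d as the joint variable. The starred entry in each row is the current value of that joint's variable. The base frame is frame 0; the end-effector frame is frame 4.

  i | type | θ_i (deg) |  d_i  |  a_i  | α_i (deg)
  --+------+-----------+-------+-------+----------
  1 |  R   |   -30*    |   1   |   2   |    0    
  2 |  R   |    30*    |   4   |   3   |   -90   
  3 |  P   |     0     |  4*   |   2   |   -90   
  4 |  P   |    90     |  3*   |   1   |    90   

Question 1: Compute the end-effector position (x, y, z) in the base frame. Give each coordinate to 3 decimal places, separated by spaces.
6.732 2.000 2.000

after link 1: o_1 = (1.7321, -1.0000, 1.0000)
after link 2: o_2 = (4.7321, -1.0000, 5.0000)
after link 3: o_3 = (6.7321, 3.0000, 5.0000)
after link 4: o_4 = (6.7321, 2.0000, 2.0000)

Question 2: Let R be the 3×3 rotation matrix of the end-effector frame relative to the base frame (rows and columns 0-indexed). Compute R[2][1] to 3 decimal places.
-1.000

End-effector y-axis (col 1 of R) = (-0.0000,0.0000,-1.0000)
R[2][1] = -1.0000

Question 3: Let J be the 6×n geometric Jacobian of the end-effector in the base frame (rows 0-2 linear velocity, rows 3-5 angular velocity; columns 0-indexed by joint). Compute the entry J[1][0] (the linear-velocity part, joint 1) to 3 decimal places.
axis z_0 = ẑ; lever o_n−o_0 = (6.7321,2.0000,2.0000)
cross product → J_v[:, 0] = (-2.0000,6.7321,0.0000)
J_ω[:, 0] = z_0
entry J[1][0] = 6.7321

6.732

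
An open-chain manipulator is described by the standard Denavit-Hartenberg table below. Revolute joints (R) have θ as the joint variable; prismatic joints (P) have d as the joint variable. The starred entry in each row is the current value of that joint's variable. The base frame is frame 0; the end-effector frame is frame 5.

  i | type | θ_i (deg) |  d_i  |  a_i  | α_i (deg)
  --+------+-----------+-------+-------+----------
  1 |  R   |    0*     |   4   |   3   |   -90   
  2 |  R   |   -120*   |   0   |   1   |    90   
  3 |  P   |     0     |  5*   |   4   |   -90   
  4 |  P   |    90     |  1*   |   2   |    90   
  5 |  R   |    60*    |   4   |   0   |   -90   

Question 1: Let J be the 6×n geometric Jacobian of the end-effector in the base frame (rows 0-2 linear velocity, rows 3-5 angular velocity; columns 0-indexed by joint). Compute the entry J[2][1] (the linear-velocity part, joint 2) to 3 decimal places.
7.098

axis z_1 = (0.0000,1.0000,0.0000); lever o_n−o_1 = (-7.0981,1.0000,6.2942)
cross product → J_v[:, 1] = (6.2942,-0.0000,7.0981)
J_ω[:, 1] = z_1
entry J[2][1] = 7.0981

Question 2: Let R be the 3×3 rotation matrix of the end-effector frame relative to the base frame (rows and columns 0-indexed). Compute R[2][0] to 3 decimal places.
End-effector x-axis (col 0 of R) = (0.4330,0.8660,0.2500)
R[2][0] = 0.2500

0.250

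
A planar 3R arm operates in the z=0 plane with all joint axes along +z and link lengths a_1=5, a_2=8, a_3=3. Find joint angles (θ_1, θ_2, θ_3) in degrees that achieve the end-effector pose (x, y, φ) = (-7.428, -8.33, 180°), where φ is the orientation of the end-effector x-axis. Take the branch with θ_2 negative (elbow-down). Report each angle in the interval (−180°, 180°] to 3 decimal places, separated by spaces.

-59.997 -90.003 -30.000

wrist centre = target − a_3·(cos φ, sin φ) = (-4.4280, -8.3300)
cos θ_2 = (88.9961−5²−8²)/(2·5·8) = -0.0000; θ_2 = -90.0028° (elbow-down)
β = atan2(-8.3300,-4.4280) = -117.9939°; ψ = atan2(-8.0000,4.9996) = -57.9966°
θ_1 = β − ψ = -59.9973°
θ_3 = φ − θ_1 − θ_2 = -29.9999° (wrapped to (-180°,180°])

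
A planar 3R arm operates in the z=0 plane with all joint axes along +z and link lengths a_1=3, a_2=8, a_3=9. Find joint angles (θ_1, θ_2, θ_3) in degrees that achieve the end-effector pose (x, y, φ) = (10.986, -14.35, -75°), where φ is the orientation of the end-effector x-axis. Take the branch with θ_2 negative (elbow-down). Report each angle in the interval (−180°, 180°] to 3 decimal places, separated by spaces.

0.008 -45.010 -29.998

wrist centre = target − a_3·(cos φ, sin φ) = (8.6566, -5.6567)
cos θ_2 = (106.9351−3²−8²)/(2·3·8) = 0.7070; θ_2 = -45.0102° (elbow-down)
β = atan2(-5.6567,8.6566) = -33.1626°; ψ = atan2(-5.6579,8.6559) = -33.1705°
θ_1 = β − ψ = 0.0079°
θ_3 = φ − θ_1 − θ_2 = -29.9977° (wrapped to (-180°,180°])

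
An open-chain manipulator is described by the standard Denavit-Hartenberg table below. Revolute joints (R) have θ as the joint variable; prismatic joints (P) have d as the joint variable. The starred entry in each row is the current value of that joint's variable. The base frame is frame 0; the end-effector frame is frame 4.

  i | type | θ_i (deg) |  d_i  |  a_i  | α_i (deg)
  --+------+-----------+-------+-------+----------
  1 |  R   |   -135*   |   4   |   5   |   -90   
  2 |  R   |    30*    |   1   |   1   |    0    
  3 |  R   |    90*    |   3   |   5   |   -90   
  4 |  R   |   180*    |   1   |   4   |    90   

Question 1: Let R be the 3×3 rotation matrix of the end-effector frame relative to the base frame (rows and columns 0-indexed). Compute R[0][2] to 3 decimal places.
-0.707

End-effector z-axis (col 2 of R) = (-0.7071,0.7071,-0.0000)
R[0][2] = -0.7071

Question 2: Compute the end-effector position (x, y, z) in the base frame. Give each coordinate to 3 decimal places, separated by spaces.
after link 1: o_1 = (-3.5355, -3.5355, 4.0000)
after link 2: o_2 = (-3.4408, -4.8550, 3.5000)
after link 3: o_3 = (0.4483, -5.2086, -0.8301)
after link 4: o_4 = (-0.3536, -6.0104, 3.1340)

-0.354 -6.010 3.134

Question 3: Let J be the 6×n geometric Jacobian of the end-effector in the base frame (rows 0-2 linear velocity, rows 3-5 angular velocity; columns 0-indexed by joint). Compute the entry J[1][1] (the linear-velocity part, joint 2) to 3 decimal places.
0.612

axis z_1 = (0.7071,-0.7071,0.0000); lever o_n−o_1 = (3.1820,-2.4749,-0.8660)
cross product → J_v[:, 1] = (0.6124,0.6124,0.5000)
J_ω[:, 1] = z_1
entry J[1][1] = 0.6124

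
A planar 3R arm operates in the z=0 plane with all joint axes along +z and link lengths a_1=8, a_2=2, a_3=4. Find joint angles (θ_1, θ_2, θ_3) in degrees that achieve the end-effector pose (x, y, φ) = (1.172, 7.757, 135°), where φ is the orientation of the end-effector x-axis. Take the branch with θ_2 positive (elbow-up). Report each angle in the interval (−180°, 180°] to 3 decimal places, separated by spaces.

41.864 149.975 -56.838

wrist centre = target − a_3·(cos φ, sin φ) = (4.0004, 4.9286)
cos θ_2 = (40.2942−8²−2²)/(2·8·2) = -0.8658; θ_2 = 149.9747° (elbow-up)
β = atan2(4.9286,4.0004) = 50.9344°; ψ = atan2(1.0008,6.2684) = 9.0709°
θ_1 = β − ψ = 41.8636°
θ_3 = φ − θ_1 − θ_2 = -56.8383° (wrapped to (-180°,180°])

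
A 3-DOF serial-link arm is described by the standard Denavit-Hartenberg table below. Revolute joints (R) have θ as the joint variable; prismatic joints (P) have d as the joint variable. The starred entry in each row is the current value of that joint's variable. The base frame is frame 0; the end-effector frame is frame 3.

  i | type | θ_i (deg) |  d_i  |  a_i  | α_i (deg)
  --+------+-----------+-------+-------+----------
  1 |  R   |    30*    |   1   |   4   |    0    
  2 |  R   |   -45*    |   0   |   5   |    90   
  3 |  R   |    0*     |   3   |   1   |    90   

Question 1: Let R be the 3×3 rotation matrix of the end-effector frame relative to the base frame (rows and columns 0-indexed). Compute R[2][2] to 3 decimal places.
-1.000

End-effector z-axis (col 2 of R) = (-0.0000,-0.0000,-1.0000)
R[2][2] = -1.0000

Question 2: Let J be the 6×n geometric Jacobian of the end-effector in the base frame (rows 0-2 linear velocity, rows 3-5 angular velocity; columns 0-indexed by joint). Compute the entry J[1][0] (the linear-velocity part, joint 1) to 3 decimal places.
8.483

axis z_0 = ẑ; lever o_n−o_0 = (8.4832,-2.4507,1.0000)
cross product → J_v[:, 0] = (2.4507,8.4832,-0.0000)
J_ω[:, 0] = z_0
entry J[1][0] = 8.4832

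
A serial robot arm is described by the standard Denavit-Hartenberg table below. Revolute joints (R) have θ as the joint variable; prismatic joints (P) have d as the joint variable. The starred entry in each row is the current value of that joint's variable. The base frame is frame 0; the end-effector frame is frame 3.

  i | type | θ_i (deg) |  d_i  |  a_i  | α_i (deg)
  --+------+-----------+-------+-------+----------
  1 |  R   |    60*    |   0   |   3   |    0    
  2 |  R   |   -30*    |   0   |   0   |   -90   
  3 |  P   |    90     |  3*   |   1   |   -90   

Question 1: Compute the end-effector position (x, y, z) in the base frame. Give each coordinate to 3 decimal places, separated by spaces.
0.000 5.196 -1.000

after link 1: o_1 = (1.5000, 2.5981, 0.0000)
after link 2: o_2 = (1.5000, 2.5981, 0.0000)
after link 3: o_3 = (0.0000, 5.1962, -1.0000)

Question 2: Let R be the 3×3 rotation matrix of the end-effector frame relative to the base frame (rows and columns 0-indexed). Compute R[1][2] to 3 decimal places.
-0.500

End-effector z-axis (col 2 of R) = (-0.8660,-0.5000,-0.0000)
R[1][2] = -0.5000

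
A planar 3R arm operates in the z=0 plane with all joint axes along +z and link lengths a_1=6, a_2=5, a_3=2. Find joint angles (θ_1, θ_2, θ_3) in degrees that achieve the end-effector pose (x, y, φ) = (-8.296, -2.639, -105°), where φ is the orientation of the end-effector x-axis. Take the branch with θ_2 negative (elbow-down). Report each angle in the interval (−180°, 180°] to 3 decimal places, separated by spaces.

wrist centre = target − a_3·(cos φ, sin φ) = (-7.7784, -0.7071)
cos θ_2 = (61.0030−6²−5²)/(2·6·5) = 0.0000; θ_2 = -89.9972° (elbow-down)
β = atan2(-0.7071,-7.7784) = -174.8054°; ψ = atan2(-5.0000,6.0002) = -39.8044°
θ_1 = β − ψ = -135.0010°
θ_3 = φ − θ_1 − θ_2 = 119.9981° (wrapped to (-180°,180°])

-135.001 -89.997 119.998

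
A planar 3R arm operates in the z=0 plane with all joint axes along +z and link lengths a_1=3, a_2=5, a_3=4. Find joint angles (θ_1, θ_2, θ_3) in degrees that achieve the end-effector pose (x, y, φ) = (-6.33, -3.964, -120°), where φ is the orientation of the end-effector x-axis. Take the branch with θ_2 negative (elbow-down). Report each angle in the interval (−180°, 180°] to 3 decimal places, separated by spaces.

-89.999 -120.003 90.001

wrist centre = target − a_3·(cos φ, sin φ) = (-4.3300, -0.4999)
cos θ_2 = (18.9988−3²−5²)/(2·3·5) = -0.5000; θ_2 = -120.0026° (elbow-down)
β = atan2(-0.4999,-4.3300) = -173.4144°; ψ = atan2(-4.3300,0.4998) = -83.4157°
θ_1 = β − ψ = -89.9987°
θ_3 = φ − θ_1 − θ_2 = 90.0013° (wrapped to (-180°,180°])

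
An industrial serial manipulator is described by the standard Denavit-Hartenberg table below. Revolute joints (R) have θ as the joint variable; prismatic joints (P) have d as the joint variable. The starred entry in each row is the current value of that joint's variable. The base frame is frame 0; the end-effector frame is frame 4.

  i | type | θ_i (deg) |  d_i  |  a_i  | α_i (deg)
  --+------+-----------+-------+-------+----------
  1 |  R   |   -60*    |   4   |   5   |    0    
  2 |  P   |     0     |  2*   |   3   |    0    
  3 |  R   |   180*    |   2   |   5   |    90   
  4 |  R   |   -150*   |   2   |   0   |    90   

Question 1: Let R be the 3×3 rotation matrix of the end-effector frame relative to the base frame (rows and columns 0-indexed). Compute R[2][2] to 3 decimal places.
End-effector z-axis (col 2 of R) = (0.2500,-0.4330,0.8660)
R[2][2] = 0.8660

0.866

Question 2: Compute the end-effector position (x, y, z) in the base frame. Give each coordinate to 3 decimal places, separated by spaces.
3.232 -1.598 8.000

after link 1: o_1 = (2.5000, -4.3301, 4.0000)
after link 2: o_2 = (4.0000, -6.9282, 6.0000)
after link 3: o_3 = (1.5000, -2.5981, 8.0000)
after link 4: o_4 = (3.2321, -1.5981, 8.0000)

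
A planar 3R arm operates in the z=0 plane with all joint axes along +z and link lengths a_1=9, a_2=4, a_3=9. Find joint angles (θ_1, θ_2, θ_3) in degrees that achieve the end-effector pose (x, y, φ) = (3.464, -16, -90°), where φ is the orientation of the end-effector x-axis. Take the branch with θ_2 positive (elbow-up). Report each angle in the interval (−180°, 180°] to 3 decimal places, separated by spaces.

wrist centre = target − a_3·(cos φ, sin φ) = (3.4640, -7.0000)
cos θ_2 = (60.9993−9²−4²)/(2·9·4) = -0.5000; θ_2 = 120.0006° (elbow-up)
β = atan2(-7.0000,3.4640) = -63.6712°; ψ = atan2(3.4641,7.0000) = 26.3295°
θ_1 = β − ψ = -90.0006°
θ_3 = φ − θ_1 − θ_2 = -120.0000° (wrapped to (-180°,180°])

-90.001 120.001 -120.000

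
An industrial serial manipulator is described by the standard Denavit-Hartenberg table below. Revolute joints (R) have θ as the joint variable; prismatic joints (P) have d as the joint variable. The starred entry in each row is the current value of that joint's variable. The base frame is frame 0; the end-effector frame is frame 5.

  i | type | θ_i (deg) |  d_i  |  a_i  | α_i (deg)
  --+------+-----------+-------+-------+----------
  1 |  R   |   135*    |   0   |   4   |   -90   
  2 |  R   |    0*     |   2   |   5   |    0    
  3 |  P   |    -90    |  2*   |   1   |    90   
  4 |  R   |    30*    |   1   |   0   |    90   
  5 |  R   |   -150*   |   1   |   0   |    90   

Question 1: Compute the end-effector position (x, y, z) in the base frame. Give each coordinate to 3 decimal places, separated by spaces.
-7.873 3.441 1.500

after link 1: o_1 = (-2.8284, 2.8284, 0.0000)
after link 2: o_2 = (-7.7782, 4.9497, 0.0000)
after link 3: o_3 = (-9.1924, 3.5355, 1.0000)
after link 4: o_4 = (-8.4853, 2.8284, 1.0000)
after link 5: o_5 = (-7.8729, 3.4408, 1.5000)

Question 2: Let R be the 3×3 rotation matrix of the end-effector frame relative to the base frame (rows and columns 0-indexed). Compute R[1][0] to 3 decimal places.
0.660

End-effector x-axis (col 0 of R) = (-0.0474,0.6597,-0.7500)
R[1][0] = 0.6597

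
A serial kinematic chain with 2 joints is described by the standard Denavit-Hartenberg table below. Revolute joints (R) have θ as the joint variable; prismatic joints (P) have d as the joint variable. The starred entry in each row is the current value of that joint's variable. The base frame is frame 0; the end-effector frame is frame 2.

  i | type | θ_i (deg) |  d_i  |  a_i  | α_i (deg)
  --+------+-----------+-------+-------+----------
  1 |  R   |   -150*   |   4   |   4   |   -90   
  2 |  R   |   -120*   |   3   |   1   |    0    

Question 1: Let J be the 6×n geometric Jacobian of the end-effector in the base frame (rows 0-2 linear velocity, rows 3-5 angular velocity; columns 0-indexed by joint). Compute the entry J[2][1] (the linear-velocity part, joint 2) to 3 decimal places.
axis z_1 = (0.5000,-0.8660,0.0000); lever o_n−o_1 = (1.9330,-2.3481,0.8660)
cross product → J_v[:, 1] = (-0.7500,-0.4330,0.5000)
J_ω[:, 1] = z_1
entry J[2][1] = 0.5000

0.500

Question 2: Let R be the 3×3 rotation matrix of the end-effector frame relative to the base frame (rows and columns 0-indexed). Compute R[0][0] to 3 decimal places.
0.433

End-effector x-axis (col 0 of R) = (0.4330,0.2500,0.8660)
R[0][0] = 0.4330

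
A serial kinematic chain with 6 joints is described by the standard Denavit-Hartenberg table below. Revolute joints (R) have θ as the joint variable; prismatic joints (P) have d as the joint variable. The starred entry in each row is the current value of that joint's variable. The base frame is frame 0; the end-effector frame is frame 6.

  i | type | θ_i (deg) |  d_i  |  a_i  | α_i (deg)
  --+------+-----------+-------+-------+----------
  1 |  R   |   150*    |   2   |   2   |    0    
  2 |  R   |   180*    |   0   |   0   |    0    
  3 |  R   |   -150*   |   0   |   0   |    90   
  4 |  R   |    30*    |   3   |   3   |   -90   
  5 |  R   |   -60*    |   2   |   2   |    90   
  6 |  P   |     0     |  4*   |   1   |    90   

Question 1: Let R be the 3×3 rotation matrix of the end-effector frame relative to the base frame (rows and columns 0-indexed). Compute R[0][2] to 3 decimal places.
-0.500

End-effector z-axis (col 2 of R) = (-0.5000,0.0000,-0.8660)
R[0][2] = -0.5000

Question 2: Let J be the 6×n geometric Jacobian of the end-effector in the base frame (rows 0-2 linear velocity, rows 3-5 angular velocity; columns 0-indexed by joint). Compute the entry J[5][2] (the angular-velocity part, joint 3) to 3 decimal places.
1.000

axis z_2 = (0.0000,0.0000,1.0000); lever o_n−o_2 = (0.1029,7.5981,2.2500)
cross product → J_v[:, 2] = (-7.5981,0.1029,0.0000)
J_ω[:, 2] = z_2
entry J[5][2] = 1.0000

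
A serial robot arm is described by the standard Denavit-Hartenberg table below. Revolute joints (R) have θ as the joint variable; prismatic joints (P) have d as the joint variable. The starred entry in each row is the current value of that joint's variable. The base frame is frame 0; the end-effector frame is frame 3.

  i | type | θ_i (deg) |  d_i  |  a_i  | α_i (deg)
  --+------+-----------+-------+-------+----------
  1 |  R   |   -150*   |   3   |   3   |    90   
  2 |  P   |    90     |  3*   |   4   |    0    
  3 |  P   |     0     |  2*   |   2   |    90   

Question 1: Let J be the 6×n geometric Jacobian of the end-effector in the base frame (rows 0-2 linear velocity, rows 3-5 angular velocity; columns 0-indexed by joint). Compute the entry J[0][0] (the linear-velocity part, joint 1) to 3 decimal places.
-2.830

axis z_0 = ẑ; lever o_n−o_0 = (-5.0981,2.8301,9.0000)
cross product → J_v[:, 0] = (-2.8301,-5.0981,0.0000)
J_ω[:, 0] = z_0
entry J[0][0] = -2.8301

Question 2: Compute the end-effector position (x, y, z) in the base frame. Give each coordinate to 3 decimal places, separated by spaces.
-5.098 2.830 9.000

after link 1: o_1 = (-2.5981, -1.5000, 3.0000)
after link 2: o_2 = (-4.0981, 1.0981, 7.0000)
after link 3: o_3 = (-5.0981, 2.8301, 9.0000)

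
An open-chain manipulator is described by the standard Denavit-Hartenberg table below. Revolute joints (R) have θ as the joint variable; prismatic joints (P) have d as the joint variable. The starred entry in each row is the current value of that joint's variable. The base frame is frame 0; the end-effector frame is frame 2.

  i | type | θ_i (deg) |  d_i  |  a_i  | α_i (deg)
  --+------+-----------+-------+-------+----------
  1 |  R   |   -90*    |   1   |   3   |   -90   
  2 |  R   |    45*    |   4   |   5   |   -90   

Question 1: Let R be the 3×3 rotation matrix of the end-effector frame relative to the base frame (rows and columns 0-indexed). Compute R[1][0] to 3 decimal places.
-0.707

End-effector x-axis (col 0 of R) = (0.0000,-0.7071,-0.7071)
R[1][0] = -0.7071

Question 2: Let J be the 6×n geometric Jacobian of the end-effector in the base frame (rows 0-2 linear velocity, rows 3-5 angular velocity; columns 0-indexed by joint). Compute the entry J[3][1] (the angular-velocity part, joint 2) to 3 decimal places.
1.000

axis z_1 = (1.0000,0.0000,0.0000); lever o_n−o_1 = (4.0000,-3.5355,-3.5355)
cross product → J_v[:, 1] = (0.0000,3.5355,-3.5355)
J_ω[:, 1] = z_1
entry J[3][1] = 1.0000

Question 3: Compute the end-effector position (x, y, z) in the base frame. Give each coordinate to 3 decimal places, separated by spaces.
4.000 -6.536 -2.536

after link 1: o_1 = (0.0000, -3.0000, 1.0000)
after link 2: o_2 = (4.0000, -6.5355, -2.5355)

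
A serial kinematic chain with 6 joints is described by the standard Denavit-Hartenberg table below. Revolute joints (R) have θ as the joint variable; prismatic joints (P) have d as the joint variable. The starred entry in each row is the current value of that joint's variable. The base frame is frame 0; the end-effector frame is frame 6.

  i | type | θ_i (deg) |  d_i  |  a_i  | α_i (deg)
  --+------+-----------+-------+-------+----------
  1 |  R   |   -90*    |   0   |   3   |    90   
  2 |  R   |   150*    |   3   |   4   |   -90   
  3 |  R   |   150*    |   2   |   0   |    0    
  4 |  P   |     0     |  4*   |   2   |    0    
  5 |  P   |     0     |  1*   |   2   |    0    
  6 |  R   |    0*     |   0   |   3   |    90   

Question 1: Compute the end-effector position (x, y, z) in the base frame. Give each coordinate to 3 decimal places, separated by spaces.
after link 1: o_1 = (0.0000, -3.0000, 0.0000)
after link 2: o_2 = (-3.0000, 0.4641, 2.0000)
after link 3: o_3 = (-3.0000, 1.4641, 0.2679)
after link 4: o_4 = (-2.0000, 1.9641, -4.0622)
after link 5: o_5 = (-1.0000, 0.9641, -5.7942)
after link 6: o_6 = (0.5000, -1.2859, -7.0933)

0.500 -1.286 -7.093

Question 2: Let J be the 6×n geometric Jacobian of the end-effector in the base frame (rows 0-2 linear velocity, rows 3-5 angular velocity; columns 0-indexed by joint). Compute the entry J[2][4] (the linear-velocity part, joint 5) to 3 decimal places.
prismatic axis z_4 = (-0.0000,0.5000,-0.8660)
J_v[:, 4] = z_4; J_ω[:, 4] = (0,0,0)
entry J[2][4] = -0.8660

-0.866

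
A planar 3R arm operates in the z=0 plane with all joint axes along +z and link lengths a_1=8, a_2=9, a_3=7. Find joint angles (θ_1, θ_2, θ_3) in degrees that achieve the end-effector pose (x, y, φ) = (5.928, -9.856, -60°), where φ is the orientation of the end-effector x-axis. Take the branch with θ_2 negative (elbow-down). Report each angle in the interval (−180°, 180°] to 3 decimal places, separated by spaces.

30.004 -150.003 60.000

wrist centre = target − a_3·(cos φ, sin φ) = (2.4280, -3.7938)
cos θ_2 = (20.2883−8²−9²)/(2·8·9) = -0.8661; θ_2 = -150.0032° (elbow-down)
β = atan2(-3.7938,2.4280) = -57.3813°; ψ = atan2(-4.4996,0.2055) = -87.3848°
θ_1 = β − ψ = 30.0036°
θ_3 = φ − θ_1 − θ_2 = 59.9997° (wrapped to (-180°,180°])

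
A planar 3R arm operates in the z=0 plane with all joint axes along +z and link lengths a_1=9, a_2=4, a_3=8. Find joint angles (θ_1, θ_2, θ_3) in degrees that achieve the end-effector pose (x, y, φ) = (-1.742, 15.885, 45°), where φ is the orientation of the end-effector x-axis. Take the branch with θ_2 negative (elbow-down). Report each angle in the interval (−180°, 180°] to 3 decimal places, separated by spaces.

wrist centre = target − a_3·(cos φ, sin φ) = (-7.3989, 10.2281)
cos θ_2 = (159.3580−9²−4²)/(2·9·4) = 0.8661; θ_2 = -29.9933° (elbow-down)
β = atan2(10.2281,-7.3989) = 125.8813°; ψ = atan2(-1.9996,12.4643) = -9.1140°
θ_1 = β − ψ = 134.9953°
θ_3 = φ − θ_1 − θ_2 = -60.0020° (wrapped to (-180°,180°])

134.995 -29.993 -60.002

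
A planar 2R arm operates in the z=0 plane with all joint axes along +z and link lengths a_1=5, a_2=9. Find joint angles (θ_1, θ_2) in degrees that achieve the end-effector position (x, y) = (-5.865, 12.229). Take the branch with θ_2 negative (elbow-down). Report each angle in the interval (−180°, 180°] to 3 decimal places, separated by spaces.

134.996 -29.994

cos θ_2 = (183.9467−5²−9²)/(2·5·9) = 0.8661; θ_2 = -29.9944° (elbow-down)
β = atan2(12.2290,-5.8650) = 115.6223°; ψ = atan2(-4.4992,12.7947) = -19.3742°
θ_1 = β − ψ = 134.9965°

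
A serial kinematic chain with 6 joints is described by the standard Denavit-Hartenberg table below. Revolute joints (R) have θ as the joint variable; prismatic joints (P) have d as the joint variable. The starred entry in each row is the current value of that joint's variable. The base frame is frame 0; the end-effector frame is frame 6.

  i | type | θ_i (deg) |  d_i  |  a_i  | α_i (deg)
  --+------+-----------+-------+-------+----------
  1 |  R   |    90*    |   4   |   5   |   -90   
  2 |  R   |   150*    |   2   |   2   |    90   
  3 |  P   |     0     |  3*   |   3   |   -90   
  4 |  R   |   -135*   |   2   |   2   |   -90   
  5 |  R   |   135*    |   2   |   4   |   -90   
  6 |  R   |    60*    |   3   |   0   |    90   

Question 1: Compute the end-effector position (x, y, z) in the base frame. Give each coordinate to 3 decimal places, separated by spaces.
-3.293 -1.197 -2.266

after link 1: o_1 = (0.0000, 5.0000, 4.0000)
after link 2: o_2 = (-2.0000, 3.2679, 3.0000)
after link 3: o_3 = (-2.0000, 2.1699, -1.0981)
after link 4: o_4 = (-4.0000, 4.1017, -1.6157)
after link 5: o_5 = (-1.1716, 0.8520, -2.8155)
after link 6: o_6 = (-3.2929, -1.1970, -2.2665)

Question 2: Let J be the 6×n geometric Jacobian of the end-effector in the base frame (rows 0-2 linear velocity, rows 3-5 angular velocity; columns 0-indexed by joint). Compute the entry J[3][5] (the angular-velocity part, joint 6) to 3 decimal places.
axis z_5 = (-0.7071,-0.6830,0.1830); lever o_n−o_5 = (-2.1213,-2.0490,0.5490)
cross product → J_v[:, 5] = (-0.0000,0.0000,0.0000)
J_ω[:, 5] = z_5
entry J[3][5] = -0.7071

-0.707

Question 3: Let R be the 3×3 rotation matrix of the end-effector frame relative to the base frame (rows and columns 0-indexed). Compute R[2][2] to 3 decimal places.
-0.324

End-effector z-axis (col 2 of R) = (0.6124,-0.7209,-0.3245)
R[2][2] = -0.3245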